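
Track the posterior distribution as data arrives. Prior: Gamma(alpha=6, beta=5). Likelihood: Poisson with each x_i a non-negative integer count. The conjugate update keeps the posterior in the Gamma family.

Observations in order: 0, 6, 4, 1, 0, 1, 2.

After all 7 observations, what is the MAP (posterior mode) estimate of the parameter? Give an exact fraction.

obs 1: x=0 → posterior Gamma(6, 6)
obs 2: x=6 → posterior Gamma(12, 7)
obs 3: x=4 → posterior Gamma(16, 8)
obs 4: x=1 → posterior Gamma(17, 9)
obs 5: x=0 → posterior Gamma(17, 10)
obs 6: x=1 → posterior Gamma(18, 11)
obs 7: x=2 → posterior Gamma(20, 12)

19/12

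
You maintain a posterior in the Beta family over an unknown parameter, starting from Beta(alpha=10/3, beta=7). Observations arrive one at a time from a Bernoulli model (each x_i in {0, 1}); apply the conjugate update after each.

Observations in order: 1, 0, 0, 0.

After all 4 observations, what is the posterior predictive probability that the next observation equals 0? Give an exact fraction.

obs 1: x=1 → posterior Beta(13/3, 7)
obs 2: x=0 → posterior Beta(13/3, 8)
obs 3: x=0 → posterior Beta(13/3, 9)
obs 4: x=0 → posterior Beta(13/3, 10)

30/43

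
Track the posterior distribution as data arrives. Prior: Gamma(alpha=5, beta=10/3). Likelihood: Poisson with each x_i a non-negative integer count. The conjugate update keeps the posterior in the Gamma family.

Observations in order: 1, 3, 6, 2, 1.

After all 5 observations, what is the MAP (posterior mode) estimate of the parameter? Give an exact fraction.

51/25

obs 1: x=1 → posterior Gamma(6, 13/3)
obs 2: x=3 → posterior Gamma(9, 16/3)
obs 3: x=6 → posterior Gamma(15, 19/3)
obs 4: x=2 → posterior Gamma(17, 22/3)
obs 5: x=1 → posterior Gamma(18, 25/3)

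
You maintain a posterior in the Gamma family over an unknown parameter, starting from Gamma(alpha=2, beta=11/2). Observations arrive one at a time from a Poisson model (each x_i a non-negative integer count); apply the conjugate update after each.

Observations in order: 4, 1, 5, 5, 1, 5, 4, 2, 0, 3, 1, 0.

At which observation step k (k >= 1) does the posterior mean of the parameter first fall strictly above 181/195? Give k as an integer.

k = 2

obs 1: x=4 → posterior Gamma(6, 13/2)
obs 2: x=1 → posterior Gamma(7, 15/2)
obs 3: x=5 → posterior Gamma(12, 17/2)
obs 4: x=5 → posterior Gamma(17, 19/2)
obs 5: x=1 → posterior Gamma(18, 21/2)
obs 6: x=5 → posterior Gamma(23, 23/2)
obs 7: x=4 → posterior Gamma(27, 25/2)
obs 8: x=2 → posterior Gamma(29, 27/2)
obs 9: x=0 → posterior Gamma(29, 29/2)
obs 10: x=3 → posterior Gamma(32, 31/2)
obs 11: x=1 → posterior Gamma(33, 33/2)
obs 12: x=0 → posterior Gamma(33, 35/2)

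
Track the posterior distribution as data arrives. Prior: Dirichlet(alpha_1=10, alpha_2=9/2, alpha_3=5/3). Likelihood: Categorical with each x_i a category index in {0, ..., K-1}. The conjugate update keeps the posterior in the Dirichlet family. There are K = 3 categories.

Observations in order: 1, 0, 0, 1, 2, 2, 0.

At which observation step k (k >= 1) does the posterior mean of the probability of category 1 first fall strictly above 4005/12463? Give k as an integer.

obs 1: x=1 → posterior Dirichlet(10, 11/2, 5/3)
obs 2: x=0 → posterior Dirichlet(11, 11/2, 5/3)
obs 3: x=0 → posterior Dirichlet(12, 11/2, 5/3)
obs 4: x=1 → posterior Dirichlet(12, 13/2, 5/3)
obs 5: x=2 → posterior Dirichlet(12, 13/2, 8/3)
obs 6: x=2 → posterior Dirichlet(12, 13/2, 11/3)
obs 7: x=0 → posterior Dirichlet(13, 13/2, 11/3)

k = 4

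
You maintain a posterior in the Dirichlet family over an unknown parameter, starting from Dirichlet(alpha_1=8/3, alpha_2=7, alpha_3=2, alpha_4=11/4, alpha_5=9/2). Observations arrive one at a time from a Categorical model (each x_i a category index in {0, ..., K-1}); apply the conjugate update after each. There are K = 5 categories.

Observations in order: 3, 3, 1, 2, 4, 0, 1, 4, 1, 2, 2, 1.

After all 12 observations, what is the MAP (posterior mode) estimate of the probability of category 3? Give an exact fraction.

45/311

obs 1: x=3 → posterior Dirichlet(8/3, 7, 2, 15/4, 9/2)
obs 2: x=3 → posterior Dirichlet(8/3, 7, 2, 19/4, 9/2)
obs 3: x=1 → posterior Dirichlet(8/3, 8, 2, 19/4, 9/2)
obs 4: x=2 → posterior Dirichlet(8/3, 8, 3, 19/4, 9/2)
obs 5: x=4 → posterior Dirichlet(8/3, 8, 3, 19/4, 11/2)
obs 6: x=0 → posterior Dirichlet(11/3, 8, 3, 19/4, 11/2)
obs 7: x=1 → posterior Dirichlet(11/3, 9, 3, 19/4, 11/2)
obs 8: x=4 → posterior Dirichlet(11/3, 9, 3, 19/4, 13/2)
obs 9: x=1 → posterior Dirichlet(11/3, 10, 3, 19/4, 13/2)
obs 10: x=2 → posterior Dirichlet(11/3, 10, 4, 19/4, 13/2)
obs 11: x=2 → posterior Dirichlet(11/3, 10, 5, 19/4, 13/2)
obs 12: x=1 → posterior Dirichlet(11/3, 11, 5, 19/4, 13/2)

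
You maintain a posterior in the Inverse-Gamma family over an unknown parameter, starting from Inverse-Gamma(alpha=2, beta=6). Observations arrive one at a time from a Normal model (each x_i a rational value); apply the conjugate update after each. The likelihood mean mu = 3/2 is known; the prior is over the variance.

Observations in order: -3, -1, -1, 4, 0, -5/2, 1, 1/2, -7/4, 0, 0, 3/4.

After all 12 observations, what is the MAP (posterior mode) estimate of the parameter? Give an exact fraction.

689/144

obs 1: x=-3 → posterior Inverse-Gamma(5/2, 129/8)
obs 2: x=-1 → posterior Inverse-Gamma(3, 77/4)
obs 3: x=-1 → posterior Inverse-Gamma(7/2, 179/8)
obs 4: x=4 → posterior Inverse-Gamma(4, 51/2)
obs 5: x=0 → posterior Inverse-Gamma(9/2, 213/8)
obs 6: x=-5/2 → posterior Inverse-Gamma(5, 277/8)
obs 7: x=1 → posterior Inverse-Gamma(11/2, 139/4)
obs 8: x=1/2 → posterior Inverse-Gamma(6, 141/4)
obs 9: x=-7/4 → posterior Inverse-Gamma(13/2, 1297/32)
obs 10: x=0 → posterior Inverse-Gamma(7, 1333/32)
obs 11: x=0 → posterior Inverse-Gamma(15/2, 1369/32)
obs 12: x=3/4 → posterior Inverse-Gamma(8, 689/16)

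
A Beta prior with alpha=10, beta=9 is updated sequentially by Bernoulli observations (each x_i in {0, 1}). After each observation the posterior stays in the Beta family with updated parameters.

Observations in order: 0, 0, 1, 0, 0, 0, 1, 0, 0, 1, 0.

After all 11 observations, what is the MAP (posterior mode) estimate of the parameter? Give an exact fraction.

3/7

obs 1: x=0 → posterior Beta(10, 10)
obs 2: x=0 → posterior Beta(10, 11)
obs 3: x=1 → posterior Beta(11, 11)
obs 4: x=0 → posterior Beta(11, 12)
obs 5: x=0 → posterior Beta(11, 13)
obs 6: x=0 → posterior Beta(11, 14)
obs 7: x=1 → posterior Beta(12, 14)
obs 8: x=0 → posterior Beta(12, 15)
obs 9: x=0 → posterior Beta(12, 16)
obs 10: x=1 → posterior Beta(13, 16)
obs 11: x=0 → posterior Beta(13, 17)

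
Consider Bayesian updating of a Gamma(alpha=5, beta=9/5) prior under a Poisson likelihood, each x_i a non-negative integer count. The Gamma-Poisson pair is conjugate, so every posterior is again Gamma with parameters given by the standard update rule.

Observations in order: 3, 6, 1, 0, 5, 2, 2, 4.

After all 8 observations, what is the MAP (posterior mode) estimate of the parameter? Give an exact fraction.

obs 1: x=3 → posterior Gamma(8, 14/5)
obs 2: x=6 → posterior Gamma(14, 19/5)
obs 3: x=1 → posterior Gamma(15, 24/5)
obs 4: x=0 → posterior Gamma(15, 29/5)
obs 5: x=5 → posterior Gamma(20, 34/5)
obs 6: x=2 → posterior Gamma(22, 39/5)
obs 7: x=2 → posterior Gamma(24, 44/5)
obs 8: x=4 → posterior Gamma(28, 49/5)

135/49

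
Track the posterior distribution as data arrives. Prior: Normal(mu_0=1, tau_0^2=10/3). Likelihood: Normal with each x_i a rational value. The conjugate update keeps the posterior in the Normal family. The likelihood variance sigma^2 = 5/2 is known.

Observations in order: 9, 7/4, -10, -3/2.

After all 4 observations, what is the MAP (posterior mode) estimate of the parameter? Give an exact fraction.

0

obs 1: x=9 → posterior Normal(39/7, 10/7)
obs 2: x=7/4 → posterior Normal(46/11, 10/11)
obs 3: x=-10 → posterior Normal(2/5, 2/3)
obs 4: x=-3/2 → posterior Normal(0, 10/19)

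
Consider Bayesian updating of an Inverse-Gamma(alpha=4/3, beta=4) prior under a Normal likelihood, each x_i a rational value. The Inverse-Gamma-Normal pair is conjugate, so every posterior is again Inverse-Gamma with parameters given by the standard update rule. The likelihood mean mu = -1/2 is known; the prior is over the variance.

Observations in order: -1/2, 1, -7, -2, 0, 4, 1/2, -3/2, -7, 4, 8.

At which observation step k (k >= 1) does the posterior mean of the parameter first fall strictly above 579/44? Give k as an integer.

k = 3

obs 1: x=-1/2 → posterior Inverse-Gamma(11/6, 4)
obs 2: x=1 → posterior Inverse-Gamma(7/3, 41/8)
obs 3: x=-7 → posterior Inverse-Gamma(17/6, 105/4)
obs 4: x=-2 → posterior Inverse-Gamma(10/3, 219/8)
obs 5: x=0 → posterior Inverse-Gamma(23/6, 55/2)
obs 6: x=4 → posterior Inverse-Gamma(13/3, 301/8)
obs 7: x=1/2 → posterior Inverse-Gamma(29/6, 305/8)
obs 8: x=-3/2 → posterior Inverse-Gamma(16/3, 309/8)
obs 9: x=-7 → posterior Inverse-Gamma(35/6, 239/4)
obs 10: x=4 → posterior Inverse-Gamma(19/3, 559/8)
obs 11: x=8 → posterior Inverse-Gamma(41/6, 106)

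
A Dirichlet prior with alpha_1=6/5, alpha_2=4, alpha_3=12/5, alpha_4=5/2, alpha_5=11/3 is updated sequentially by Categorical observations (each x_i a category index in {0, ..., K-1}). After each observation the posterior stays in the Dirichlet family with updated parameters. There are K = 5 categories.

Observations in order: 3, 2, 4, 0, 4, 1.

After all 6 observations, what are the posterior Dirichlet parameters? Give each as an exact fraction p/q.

obs 1: x=3 → posterior Dirichlet(6/5, 4, 12/5, 7/2, 11/3)
obs 2: x=2 → posterior Dirichlet(6/5, 4, 17/5, 7/2, 11/3)
obs 3: x=4 → posterior Dirichlet(6/5, 4, 17/5, 7/2, 14/3)
obs 4: x=0 → posterior Dirichlet(11/5, 4, 17/5, 7/2, 14/3)
obs 5: x=4 → posterior Dirichlet(11/5, 4, 17/5, 7/2, 17/3)
obs 6: x=1 → posterior Dirichlet(11/5, 5, 17/5, 7/2, 17/3)

alpha_1=11/5, alpha_2=5, alpha_3=17/5, alpha_4=7/2, alpha_5=17/3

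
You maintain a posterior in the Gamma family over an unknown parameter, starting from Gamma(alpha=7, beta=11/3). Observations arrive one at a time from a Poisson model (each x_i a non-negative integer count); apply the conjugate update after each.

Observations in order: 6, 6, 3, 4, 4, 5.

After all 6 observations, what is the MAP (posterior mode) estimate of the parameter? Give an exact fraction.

obs 1: x=6 → posterior Gamma(13, 14/3)
obs 2: x=6 → posterior Gamma(19, 17/3)
obs 3: x=3 → posterior Gamma(22, 20/3)
obs 4: x=4 → posterior Gamma(26, 23/3)
obs 5: x=4 → posterior Gamma(30, 26/3)
obs 6: x=5 → posterior Gamma(35, 29/3)

102/29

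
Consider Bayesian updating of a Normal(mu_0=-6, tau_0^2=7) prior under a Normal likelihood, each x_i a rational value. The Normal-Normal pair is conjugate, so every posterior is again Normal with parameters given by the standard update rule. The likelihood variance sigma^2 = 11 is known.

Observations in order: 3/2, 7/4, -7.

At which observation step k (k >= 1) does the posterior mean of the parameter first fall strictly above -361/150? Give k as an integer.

obs 1: x=3/2 → posterior Normal(-37/12, 77/18)
obs 2: x=7/4 → posterior Normal(-173/100, 77/25)
obs 3: x=-7 → posterior Normal(-369/128, 77/32)

k = 2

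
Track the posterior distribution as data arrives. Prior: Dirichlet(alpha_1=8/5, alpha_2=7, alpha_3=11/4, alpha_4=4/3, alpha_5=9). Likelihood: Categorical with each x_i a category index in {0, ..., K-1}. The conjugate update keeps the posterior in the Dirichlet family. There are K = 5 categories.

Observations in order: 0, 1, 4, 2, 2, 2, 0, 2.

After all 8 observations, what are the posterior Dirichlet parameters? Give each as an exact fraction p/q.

obs 1: x=0 → posterior Dirichlet(13/5, 7, 11/4, 4/3, 9)
obs 2: x=1 → posterior Dirichlet(13/5, 8, 11/4, 4/3, 9)
obs 3: x=4 → posterior Dirichlet(13/5, 8, 11/4, 4/3, 10)
obs 4: x=2 → posterior Dirichlet(13/5, 8, 15/4, 4/3, 10)
obs 5: x=2 → posterior Dirichlet(13/5, 8, 19/4, 4/3, 10)
obs 6: x=2 → posterior Dirichlet(13/5, 8, 23/4, 4/3, 10)
obs 7: x=0 → posterior Dirichlet(18/5, 8, 23/4, 4/3, 10)
obs 8: x=2 → posterior Dirichlet(18/5, 8, 27/4, 4/3, 10)

alpha_1=18/5, alpha_2=8, alpha_3=27/4, alpha_4=4/3, alpha_5=10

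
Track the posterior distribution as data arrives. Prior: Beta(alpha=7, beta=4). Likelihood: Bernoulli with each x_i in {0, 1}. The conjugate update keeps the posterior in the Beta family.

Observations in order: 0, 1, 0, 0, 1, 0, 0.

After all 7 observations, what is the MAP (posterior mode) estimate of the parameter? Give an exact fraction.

1/2

obs 1: x=0 → posterior Beta(7, 5)
obs 2: x=1 → posterior Beta(8, 5)
obs 3: x=0 → posterior Beta(8, 6)
obs 4: x=0 → posterior Beta(8, 7)
obs 5: x=1 → posterior Beta(9, 7)
obs 6: x=0 → posterior Beta(9, 8)
obs 7: x=0 → posterior Beta(9, 9)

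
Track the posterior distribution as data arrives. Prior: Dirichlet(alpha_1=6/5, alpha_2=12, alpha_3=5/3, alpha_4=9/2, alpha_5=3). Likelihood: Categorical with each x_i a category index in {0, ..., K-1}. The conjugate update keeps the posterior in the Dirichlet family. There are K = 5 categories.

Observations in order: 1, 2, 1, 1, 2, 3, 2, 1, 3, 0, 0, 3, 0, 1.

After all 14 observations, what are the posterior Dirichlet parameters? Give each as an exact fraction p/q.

obs 1: x=1 → posterior Dirichlet(6/5, 13, 5/3, 9/2, 3)
obs 2: x=2 → posterior Dirichlet(6/5, 13, 8/3, 9/2, 3)
obs 3: x=1 → posterior Dirichlet(6/5, 14, 8/3, 9/2, 3)
obs 4: x=1 → posterior Dirichlet(6/5, 15, 8/3, 9/2, 3)
obs 5: x=2 → posterior Dirichlet(6/5, 15, 11/3, 9/2, 3)
obs 6: x=3 → posterior Dirichlet(6/5, 15, 11/3, 11/2, 3)
obs 7: x=2 → posterior Dirichlet(6/5, 15, 14/3, 11/2, 3)
obs 8: x=1 → posterior Dirichlet(6/5, 16, 14/3, 11/2, 3)
obs 9: x=3 → posterior Dirichlet(6/5, 16, 14/3, 13/2, 3)
obs 10: x=0 → posterior Dirichlet(11/5, 16, 14/3, 13/2, 3)
obs 11: x=0 → posterior Dirichlet(16/5, 16, 14/3, 13/2, 3)
obs 12: x=3 → posterior Dirichlet(16/5, 16, 14/3, 15/2, 3)
obs 13: x=0 → posterior Dirichlet(21/5, 16, 14/3, 15/2, 3)
obs 14: x=1 → posterior Dirichlet(21/5, 17, 14/3, 15/2, 3)

alpha_1=21/5, alpha_2=17, alpha_3=14/3, alpha_4=15/2, alpha_5=3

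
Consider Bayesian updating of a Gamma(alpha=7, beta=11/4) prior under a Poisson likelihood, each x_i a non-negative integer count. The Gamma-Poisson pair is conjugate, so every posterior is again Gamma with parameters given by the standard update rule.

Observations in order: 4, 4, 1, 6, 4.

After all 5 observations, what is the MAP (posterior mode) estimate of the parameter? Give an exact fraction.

100/31

obs 1: x=4 → posterior Gamma(11, 15/4)
obs 2: x=4 → posterior Gamma(15, 19/4)
obs 3: x=1 → posterior Gamma(16, 23/4)
obs 4: x=6 → posterior Gamma(22, 27/4)
obs 5: x=4 → posterior Gamma(26, 31/4)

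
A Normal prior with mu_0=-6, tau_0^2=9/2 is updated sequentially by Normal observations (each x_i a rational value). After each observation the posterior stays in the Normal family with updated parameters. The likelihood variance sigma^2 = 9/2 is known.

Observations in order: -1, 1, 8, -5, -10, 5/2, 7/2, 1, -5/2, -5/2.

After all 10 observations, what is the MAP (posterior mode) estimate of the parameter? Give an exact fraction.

obs 1: x=-1 → posterior Normal(-7/2, 9/4)
obs 2: x=1 → posterior Normal(-2, 3/2)
obs 3: x=8 → posterior Normal(1/2, 9/8)
obs 4: x=-5 → posterior Normal(-3/5, 9/10)
obs 5: x=-10 → posterior Normal(-13/6, 3/4)
obs 6: x=5/2 → posterior Normal(-3/2, 9/14)
obs 7: x=7/2 → posterior Normal(-7/8, 9/16)
obs 8: x=1 → posterior Normal(-2/3, 1/2)
obs 9: x=-5/2 → posterior Normal(-17/20, 9/20)
obs 10: x=-5/2 → posterior Normal(-1, 9/22)

-1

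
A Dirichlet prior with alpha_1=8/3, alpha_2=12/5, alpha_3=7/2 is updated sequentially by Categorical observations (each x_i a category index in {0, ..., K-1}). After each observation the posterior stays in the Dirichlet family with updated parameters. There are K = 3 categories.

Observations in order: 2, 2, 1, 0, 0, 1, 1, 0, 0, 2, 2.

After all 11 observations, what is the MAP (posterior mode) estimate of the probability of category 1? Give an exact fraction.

obs 1: x=2 → posterior Dirichlet(8/3, 12/5, 9/2)
obs 2: x=2 → posterior Dirichlet(8/3, 12/5, 11/2)
obs 3: x=1 → posterior Dirichlet(8/3, 17/5, 11/2)
obs 4: x=0 → posterior Dirichlet(11/3, 17/5, 11/2)
obs 5: x=0 → posterior Dirichlet(14/3, 17/5, 11/2)
obs 6: x=1 → posterior Dirichlet(14/3, 22/5, 11/2)
obs 7: x=1 → posterior Dirichlet(14/3, 27/5, 11/2)
obs 8: x=0 → posterior Dirichlet(17/3, 27/5, 11/2)
obs 9: x=0 → posterior Dirichlet(20/3, 27/5, 11/2)
obs 10: x=2 → posterior Dirichlet(20/3, 27/5, 13/2)
obs 11: x=2 → posterior Dirichlet(20/3, 27/5, 15/2)

132/497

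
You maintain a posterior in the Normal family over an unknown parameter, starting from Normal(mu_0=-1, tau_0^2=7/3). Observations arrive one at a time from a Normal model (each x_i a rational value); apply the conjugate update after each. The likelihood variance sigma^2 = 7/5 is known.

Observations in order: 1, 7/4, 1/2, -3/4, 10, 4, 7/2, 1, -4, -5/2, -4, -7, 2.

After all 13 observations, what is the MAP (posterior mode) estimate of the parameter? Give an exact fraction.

obs 1: x=1 → posterior Normal(1/4, 7/8)
obs 2: x=7/4 → posterior Normal(43/52, 7/13)
obs 3: x=1/2 → posterior Normal(53/72, 7/18)
obs 4: x=-3/4 → posterior Normal(19/46, 7/23)
obs 5: x=10 → posterior Normal(17/8, 1/4)
obs 6: x=4 → posterior Normal(53/22, 7/33)
obs 7: x=7/2 → posterior Normal(97/38, 7/38)
obs 8: x=1 → posterior Normal(102/43, 7/43)
obs 9: x=-4 → posterior Normal(41/24, 7/48)
obs 10: x=-5/2 → posterior Normal(139/106, 7/53)
obs 11: x=-4 → posterior Normal(99/116, 7/58)
obs 12: x=-7 → posterior Normal(29/126, 1/9)
obs 13: x=2 → posterior Normal(49/136, 7/68)

49/136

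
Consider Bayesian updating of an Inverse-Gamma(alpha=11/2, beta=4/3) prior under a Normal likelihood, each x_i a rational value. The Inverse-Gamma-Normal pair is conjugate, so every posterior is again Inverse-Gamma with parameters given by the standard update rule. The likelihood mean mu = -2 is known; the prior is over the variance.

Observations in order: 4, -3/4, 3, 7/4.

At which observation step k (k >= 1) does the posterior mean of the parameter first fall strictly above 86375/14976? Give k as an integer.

obs 1: x=4 → posterior Inverse-Gamma(6, 58/3)
obs 2: x=-3/4 → posterior Inverse-Gamma(13/2, 1931/96)
obs 3: x=3 → posterior Inverse-Gamma(7, 3131/96)
obs 4: x=7/4 → posterior Inverse-Gamma(15/2, 1903/48)

k = 4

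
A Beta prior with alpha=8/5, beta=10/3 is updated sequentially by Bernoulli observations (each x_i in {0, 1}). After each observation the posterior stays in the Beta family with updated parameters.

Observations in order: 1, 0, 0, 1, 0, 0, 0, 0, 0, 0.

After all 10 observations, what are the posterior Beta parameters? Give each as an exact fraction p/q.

obs 1: x=1 → posterior Beta(13/5, 10/3)
obs 2: x=0 → posterior Beta(13/5, 13/3)
obs 3: x=0 → posterior Beta(13/5, 16/3)
obs 4: x=1 → posterior Beta(18/5, 16/3)
obs 5: x=0 → posterior Beta(18/5, 19/3)
obs 6: x=0 → posterior Beta(18/5, 22/3)
obs 7: x=0 → posterior Beta(18/5, 25/3)
obs 8: x=0 → posterior Beta(18/5, 28/3)
obs 9: x=0 → posterior Beta(18/5, 31/3)
obs 10: x=0 → posterior Beta(18/5, 34/3)

alpha=18/5, beta=34/3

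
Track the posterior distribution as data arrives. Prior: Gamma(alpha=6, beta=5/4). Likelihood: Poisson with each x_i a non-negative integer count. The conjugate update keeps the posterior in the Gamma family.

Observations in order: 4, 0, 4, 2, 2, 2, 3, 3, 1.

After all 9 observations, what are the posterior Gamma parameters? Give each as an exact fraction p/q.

alpha=27, beta=41/4

obs 1: x=4 → posterior Gamma(10, 9/4)
obs 2: x=0 → posterior Gamma(10, 13/4)
obs 3: x=4 → posterior Gamma(14, 17/4)
obs 4: x=2 → posterior Gamma(16, 21/4)
obs 5: x=2 → posterior Gamma(18, 25/4)
obs 6: x=2 → posterior Gamma(20, 29/4)
obs 7: x=3 → posterior Gamma(23, 33/4)
obs 8: x=3 → posterior Gamma(26, 37/4)
obs 9: x=1 → posterior Gamma(27, 41/4)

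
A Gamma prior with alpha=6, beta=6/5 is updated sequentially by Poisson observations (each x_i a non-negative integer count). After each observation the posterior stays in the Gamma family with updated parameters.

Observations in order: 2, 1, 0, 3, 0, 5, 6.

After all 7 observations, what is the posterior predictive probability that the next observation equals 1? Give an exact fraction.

62086718845697434411391600103160748605/350316121814536387349373807827691241472

obs 1: x=2 → posterior Gamma(8, 11/5)
obs 2: x=1 → posterior Gamma(9, 16/5)
obs 3: x=0 → posterior Gamma(9, 21/5)
obs 4: x=3 → posterior Gamma(12, 26/5)
obs 5: x=0 → posterior Gamma(12, 31/5)
obs 6: x=5 → posterior Gamma(17, 36/5)
obs 7: x=6 → posterior Gamma(23, 41/5)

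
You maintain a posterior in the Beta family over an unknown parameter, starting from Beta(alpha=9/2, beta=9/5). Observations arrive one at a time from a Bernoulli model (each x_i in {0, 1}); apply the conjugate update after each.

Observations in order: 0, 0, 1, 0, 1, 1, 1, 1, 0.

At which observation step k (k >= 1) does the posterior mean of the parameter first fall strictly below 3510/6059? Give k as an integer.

k = 2

obs 1: x=0 → posterior Beta(9/2, 14/5)
obs 2: x=0 → posterior Beta(9/2, 19/5)
obs 3: x=1 → posterior Beta(11/2, 19/5)
obs 4: x=0 → posterior Beta(11/2, 24/5)
obs 5: x=1 → posterior Beta(13/2, 24/5)
obs 6: x=1 → posterior Beta(15/2, 24/5)
obs 7: x=1 → posterior Beta(17/2, 24/5)
obs 8: x=1 → posterior Beta(19/2, 24/5)
obs 9: x=0 → posterior Beta(19/2, 29/5)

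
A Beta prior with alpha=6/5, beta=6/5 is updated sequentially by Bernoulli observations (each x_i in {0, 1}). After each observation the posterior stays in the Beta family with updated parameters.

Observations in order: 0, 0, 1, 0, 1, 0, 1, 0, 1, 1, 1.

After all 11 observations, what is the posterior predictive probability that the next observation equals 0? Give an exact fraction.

obs 1: x=0 → posterior Beta(6/5, 11/5)
obs 2: x=0 → posterior Beta(6/5, 16/5)
obs 3: x=1 → posterior Beta(11/5, 16/5)
obs 4: x=0 → posterior Beta(11/5, 21/5)
obs 5: x=1 → posterior Beta(16/5, 21/5)
obs 6: x=0 → posterior Beta(16/5, 26/5)
obs 7: x=1 → posterior Beta(21/5, 26/5)
obs 8: x=0 → posterior Beta(21/5, 31/5)
obs 9: x=1 → posterior Beta(26/5, 31/5)
obs 10: x=1 → posterior Beta(31/5, 31/5)
obs 11: x=1 → posterior Beta(36/5, 31/5)

31/67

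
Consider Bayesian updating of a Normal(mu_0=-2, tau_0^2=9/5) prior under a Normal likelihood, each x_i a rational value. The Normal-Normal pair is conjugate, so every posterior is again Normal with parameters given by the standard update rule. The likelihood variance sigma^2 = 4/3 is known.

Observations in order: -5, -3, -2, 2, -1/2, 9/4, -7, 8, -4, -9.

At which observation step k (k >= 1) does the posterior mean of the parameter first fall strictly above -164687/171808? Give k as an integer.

k = 8

obs 1: x=-5 → posterior Normal(-175/47, 36/47)
obs 2: x=-3 → posterior Normal(-128/37, 18/37)
obs 3: x=-2 → posterior Normal(-310/101, 36/101)
obs 4: x=2 → posterior Normal(-2, 9/32)
obs 5: x=-1/2 → posterior Normal(-539/310, 36/155)
obs 6: x=9/4 → posterior Normal(-835/728, 18/91)
obs 7: x=-7 → posterior Normal(-1591/836, 36/209)
obs 8: x=8 → posterior Normal(-727/944, 9/59)
obs 9: x=-4 → posterior Normal(-1159/1052, 36/263)
obs 10: x=-9 → posterior Normal(-2131/1160, 18/145)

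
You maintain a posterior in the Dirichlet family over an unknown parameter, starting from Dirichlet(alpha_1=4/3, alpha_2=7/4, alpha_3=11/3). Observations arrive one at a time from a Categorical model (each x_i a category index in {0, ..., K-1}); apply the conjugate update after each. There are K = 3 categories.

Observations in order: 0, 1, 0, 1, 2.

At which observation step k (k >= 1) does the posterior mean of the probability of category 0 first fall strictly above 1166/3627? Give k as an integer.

k = 3

obs 1: x=0 → posterior Dirichlet(7/3, 7/4, 11/3)
obs 2: x=1 → posterior Dirichlet(7/3, 11/4, 11/3)
obs 3: x=0 → posterior Dirichlet(10/3, 11/4, 11/3)
obs 4: x=1 → posterior Dirichlet(10/3, 15/4, 11/3)
obs 5: x=2 → posterior Dirichlet(10/3, 15/4, 14/3)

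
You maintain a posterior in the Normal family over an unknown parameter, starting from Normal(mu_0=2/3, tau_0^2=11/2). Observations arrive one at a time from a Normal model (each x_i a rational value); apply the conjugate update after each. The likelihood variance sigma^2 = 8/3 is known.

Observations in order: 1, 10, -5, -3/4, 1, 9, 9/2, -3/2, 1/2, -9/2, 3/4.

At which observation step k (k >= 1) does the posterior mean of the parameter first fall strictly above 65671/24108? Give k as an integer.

k = 2

obs 1: x=1 → posterior Normal(131/147, 88/49)
obs 2: x=10 → posterior Normal(1121/246, 44/41)
obs 3: x=-5 → posterior Normal(626/345, 88/115)
obs 4: x=-3/4 → posterior Normal(2207/1776, 22/37)
obs 5: x=1 → posterior Normal(2603/2172, 88/181)
obs 6: x=9 → posterior Normal(6167/2568, 44/107)
obs 7: x=9/2 → posterior Normal(7949/2964, 88/247)
obs 8: x=-3/2 → posterior Normal(1471/672, 11/35)
obs 9: x=1/2 → posterior Normal(7553/3756, 88/313)
obs 10: x=-9/2 → posterior Normal(5771/4152, 44/173)
obs 11: x=3/4 → posterior Normal(1517/1137, 88/379)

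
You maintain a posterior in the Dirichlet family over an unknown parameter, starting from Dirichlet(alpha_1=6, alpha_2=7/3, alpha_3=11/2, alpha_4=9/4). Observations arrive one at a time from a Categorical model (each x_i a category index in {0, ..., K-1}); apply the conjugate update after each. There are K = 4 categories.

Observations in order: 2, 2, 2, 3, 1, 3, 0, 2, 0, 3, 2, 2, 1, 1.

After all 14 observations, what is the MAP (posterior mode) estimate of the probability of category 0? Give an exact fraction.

obs 1: x=2 → posterior Dirichlet(6, 7/3, 13/2, 9/4)
obs 2: x=2 → posterior Dirichlet(6, 7/3, 15/2, 9/4)
obs 3: x=2 → posterior Dirichlet(6, 7/3, 17/2, 9/4)
obs 4: x=3 → posterior Dirichlet(6, 7/3, 17/2, 13/4)
obs 5: x=1 → posterior Dirichlet(6, 10/3, 17/2, 13/4)
obs 6: x=3 → posterior Dirichlet(6, 10/3, 17/2, 17/4)
obs 7: x=0 → posterior Dirichlet(7, 10/3, 17/2, 17/4)
obs 8: x=2 → posterior Dirichlet(7, 10/3, 19/2, 17/4)
obs 9: x=0 → posterior Dirichlet(8, 10/3, 19/2, 17/4)
obs 10: x=3 → posterior Dirichlet(8, 10/3, 19/2, 21/4)
obs 11: x=2 → posterior Dirichlet(8, 10/3, 21/2, 21/4)
obs 12: x=2 → posterior Dirichlet(8, 10/3, 23/2, 21/4)
obs 13: x=1 → posterior Dirichlet(8, 13/3, 23/2, 21/4)
obs 14: x=1 → posterior Dirichlet(8, 16/3, 23/2, 21/4)

84/313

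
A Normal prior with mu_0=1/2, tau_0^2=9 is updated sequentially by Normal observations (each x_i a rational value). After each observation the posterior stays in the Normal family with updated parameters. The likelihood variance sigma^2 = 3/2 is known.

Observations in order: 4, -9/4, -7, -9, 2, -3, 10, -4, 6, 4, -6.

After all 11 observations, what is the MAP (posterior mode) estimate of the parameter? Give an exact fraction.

-31/67

obs 1: x=4 → posterior Normal(7/2, 9/7)
obs 2: x=-9/4 → posterior Normal(11/13, 9/13)
obs 3: x=-7 → posterior Normal(-31/19, 9/19)
obs 4: x=-9 → posterior Normal(-17/5, 9/25)
obs 5: x=2 → posterior Normal(-73/31, 9/31)
obs 6: x=-3 → posterior Normal(-91/37, 9/37)
obs 7: x=10 → posterior Normal(-31/43, 9/43)
obs 8: x=-4 → posterior Normal(-55/49, 9/49)
obs 9: x=6 → posterior Normal(-19/55, 9/55)
obs 10: x=4 → posterior Normal(5/61, 9/61)
obs 11: x=-6 → posterior Normal(-31/67, 9/67)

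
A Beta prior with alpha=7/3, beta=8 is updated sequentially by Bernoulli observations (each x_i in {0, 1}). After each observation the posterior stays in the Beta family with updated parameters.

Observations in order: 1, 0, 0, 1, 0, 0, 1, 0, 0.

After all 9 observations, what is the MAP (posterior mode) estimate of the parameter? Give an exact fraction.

1/4

obs 1: x=1 → posterior Beta(10/3, 8)
obs 2: x=0 → posterior Beta(10/3, 9)
obs 3: x=0 → posterior Beta(10/3, 10)
obs 4: x=1 → posterior Beta(13/3, 10)
obs 5: x=0 → posterior Beta(13/3, 11)
obs 6: x=0 → posterior Beta(13/3, 12)
obs 7: x=1 → posterior Beta(16/3, 12)
obs 8: x=0 → posterior Beta(16/3, 13)
obs 9: x=0 → posterior Beta(16/3, 14)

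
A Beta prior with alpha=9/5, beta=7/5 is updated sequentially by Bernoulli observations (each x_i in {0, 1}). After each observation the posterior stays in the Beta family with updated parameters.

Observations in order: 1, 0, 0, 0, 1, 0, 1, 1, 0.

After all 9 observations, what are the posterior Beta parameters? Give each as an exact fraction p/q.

alpha=29/5, beta=32/5

obs 1: x=1 → posterior Beta(14/5, 7/5)
obs 2: x=0 → posterior Beta(14/5, 12/5)
obs 3: x=0 → posterior Beta(14/5, 17/5)
obs 4: x=0 → posterior Beta(14/5, 22/5)
obs 5: x=1 → posterior Beta(19/5, 22/5)
obs 6: x=0 → posterior Beta(19/5, 27/5)
obs 7: x=1 → posterior Beta(24/5, 27/5)
obs 8: x=1 → posterior Beta(29/5, 27/5)
obs 9: x=0 → posterior Beta(29/5, 32/5)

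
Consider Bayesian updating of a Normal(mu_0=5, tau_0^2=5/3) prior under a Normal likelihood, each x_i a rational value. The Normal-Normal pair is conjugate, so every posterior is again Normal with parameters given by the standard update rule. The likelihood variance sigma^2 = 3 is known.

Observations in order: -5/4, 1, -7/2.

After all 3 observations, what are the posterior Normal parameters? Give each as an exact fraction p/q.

mu_0=35/32, tau_0^2=5/8

obs 1: x=-5/4 → posterior Normal(155/56, 15/14)
obs 2: x=1 → posterior Normal(175/76, 15/19)
obs 3: x=-7/2 → posterior Normal(35/32, 5/8)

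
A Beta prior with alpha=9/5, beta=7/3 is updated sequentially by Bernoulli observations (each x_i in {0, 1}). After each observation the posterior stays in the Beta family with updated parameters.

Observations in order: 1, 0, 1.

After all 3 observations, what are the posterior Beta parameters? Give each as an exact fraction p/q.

obs 1: x=1 → posterior Beta(14/5, 7/3)
obs 2: x=0 → posterior Beta(14/5, 10/3)
obs 3: x=1 → posterior Beta(19/5, 10/3)

alpha=19/5, beta=10/3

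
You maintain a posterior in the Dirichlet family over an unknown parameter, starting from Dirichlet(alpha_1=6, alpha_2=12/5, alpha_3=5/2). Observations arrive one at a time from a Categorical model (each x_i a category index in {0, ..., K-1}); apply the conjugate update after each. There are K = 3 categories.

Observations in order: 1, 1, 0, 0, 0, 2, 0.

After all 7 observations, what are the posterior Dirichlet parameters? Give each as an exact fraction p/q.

obs 1: x=1 → posterior Dirichlet(6, 17/5, 5/2)
obs 2: x=1 → posterior Dirichlet(6, 22/5, 5/2)
obs 3: x=0 → posterior Dirichlet(7, 22/5, 5/2)
obs 4: x=0 → posterior Dirichlet(8, 22/5, 5/2)
obs 5: x=0 → posterior Dirichlet(9, 22/5, 5/2)
obs 6: x=2 → posterior Dirichlet(9, 22/5, 7/2)
obs 7: x=0 → posterior Dirichlet(10, 22/5, 7/2)

alpha_1=10, alpha_2=22/5, alpha_3=7/2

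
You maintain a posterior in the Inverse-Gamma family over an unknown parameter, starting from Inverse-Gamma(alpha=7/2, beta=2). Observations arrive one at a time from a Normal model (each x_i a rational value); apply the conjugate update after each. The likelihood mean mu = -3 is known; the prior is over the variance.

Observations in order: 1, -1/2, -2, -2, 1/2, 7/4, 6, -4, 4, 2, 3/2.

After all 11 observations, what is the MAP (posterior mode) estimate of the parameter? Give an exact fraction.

3829/320

obs 1: x=1 → posterior Inverse-Gamma(4, 10)
obs 2: x=-1/2 → posterior Inverse-Gamma(9/2, 105/8)
obs 3: x=-2 → posterior Inverse-Gamma(5, 109/8)
obs 4: x=-2 → posterior Inverse-Gamma(11/2, 113/8)
obs 5: x=1/2 → posterior Inverse-Gamma(6, 81/4)
obs 6: x=7/4 → posterior Inverse-Gamma(13/2, 1009/32)
obs 7: x=6 → posterior Inverse-Gamma(7, 2305/32)
obs 8: x=-4 → posterior Inverse-Gamma(15/2, 2321/32)
obs 9: x=4 → posterior Inverse-Gamma(8, 3105/32)
obs 10: x=2 → posterior Inverse-Gamma(17/2, 3505/32)
obs 11: x=3/2 → posterior Inverse-Gamma(9, 3829/32)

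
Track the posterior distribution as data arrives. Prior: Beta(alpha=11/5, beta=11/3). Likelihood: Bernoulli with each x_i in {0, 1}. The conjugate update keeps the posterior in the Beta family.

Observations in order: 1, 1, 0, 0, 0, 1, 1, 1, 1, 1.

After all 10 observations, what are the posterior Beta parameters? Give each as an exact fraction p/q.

alpha=46/5, beta=20/3

obs 1: x=1 → posterior Beta(16/5, 11/3)
obs 2: x=1 → posterior Beta(21/5, 11/3)
obs 3: x=0 → posterior Beta(21/5, 14/3)
obs 4: x=0 → posterior Beta(21/5, 17/3)
obs 5: x=0 → posterior Beta(21/5, 20/3)
obs 6: x=1 → posterior Beta(26/5, 20/3)
obs 7: x=1 → posterior Beta(31/5, 20/3)
obs 8: x=1 → posterior Beta(36/5, 20/3)
obs 9: x=1 → posterior Beta(41/5, 20/3)
obs 10: x=1 → posterior Beta(46/5, 20/3)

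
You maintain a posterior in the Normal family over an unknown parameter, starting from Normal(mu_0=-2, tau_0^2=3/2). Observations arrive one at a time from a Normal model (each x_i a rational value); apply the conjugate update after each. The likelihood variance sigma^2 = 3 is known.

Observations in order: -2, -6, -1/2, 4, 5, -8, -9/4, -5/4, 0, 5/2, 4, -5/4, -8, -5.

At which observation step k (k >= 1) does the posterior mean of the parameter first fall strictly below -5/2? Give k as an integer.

obs 1: x=-2 → posterior Normal(-2, 1)
obs 2: x=-6 → posterior Normal(-3, 3/4)
obs 3: x=-1/2 → posterior Normal(-5/2, 3/5)
obs 4: x=4 → posterior Normal(-17/12, 1/2)
obs 5: x=5 → posterior Normal(-1/2, 3/7)
obs 6: x=-8 → posterior Normal(-23/16, 3/8)
obs 7: x=-9/4 → posterior Normal(-55/36, 1/3)
obs 8: x=-5/4 → posterior Normal(-3/2, 3/10)
obs 9: x=0 → posterior Normal(-15/11, 3/11)
obs 10: x=5/2 → posterior Normal(-25/24, 1/4)
obs 11: x=4 → posterior Normal(-17/26, 3/13)
obs 12: x=-5/4 → posterior Normal(-39/56, 3/14)
obs 13: x=-8 → posterior Normal(-71/60, 1/5)
obs 14: x=-5 → posterior Normal(-91/64, 3/16)

k = 2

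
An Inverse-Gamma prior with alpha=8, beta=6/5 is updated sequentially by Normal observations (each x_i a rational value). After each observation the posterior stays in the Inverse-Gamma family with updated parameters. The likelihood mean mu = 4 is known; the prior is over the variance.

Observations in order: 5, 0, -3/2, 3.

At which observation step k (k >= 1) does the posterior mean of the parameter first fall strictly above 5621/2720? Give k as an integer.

k = 3

obs 1: x=5 → posterior Inverse-Gamma(17/2, 17/10)
obs 2: x=0 → posterior Inverse-Gamma(9, 97/10)
obs 3: x=-3/2 → posterior Inverse-Gamma(19/2, 993/40)
obs 4: x=3 → posterior Inverse-Gamma(10, 1013/40)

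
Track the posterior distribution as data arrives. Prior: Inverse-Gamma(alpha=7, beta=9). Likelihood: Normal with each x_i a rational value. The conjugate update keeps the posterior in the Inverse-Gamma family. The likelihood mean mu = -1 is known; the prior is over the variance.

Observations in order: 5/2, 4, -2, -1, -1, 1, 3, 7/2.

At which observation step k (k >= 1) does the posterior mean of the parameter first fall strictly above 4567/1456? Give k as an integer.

obs 1: x=5/2 → posterior Inverse-Gamma(15/2, 121/8)
obs 2: x=4 → posterior Inverse-Gamma(8, 221/8)
obs 3: x=-2 → posterior Inverse-Gamma(17/2, 225/8)
obs 4: x=-1 → posterior Inverse-Gamma(9, 225/8)
obs 5: x=-1 → posterior Inverse-Gamma(19/2, 225/8)
obs 6: x=1 → posterior Inverse-Gamma(10, 241/8)
obs 7: x=3 → posterior Inverse-Gamma(21/2, 305/8)
obs 8: x=7/2 → posterior Inverse-Gamma(11, 193/4)

k = 2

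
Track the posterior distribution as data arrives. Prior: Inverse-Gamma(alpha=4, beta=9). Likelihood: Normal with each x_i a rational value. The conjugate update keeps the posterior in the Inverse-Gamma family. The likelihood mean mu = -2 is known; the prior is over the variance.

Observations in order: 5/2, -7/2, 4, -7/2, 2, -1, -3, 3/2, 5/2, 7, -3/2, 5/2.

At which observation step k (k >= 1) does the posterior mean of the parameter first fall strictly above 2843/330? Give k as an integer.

k = 9

obs 1: x=5/2 → posterior Inverse-Gamma(9/2, 153/8)
obs 2: x=-7/2 → posterior Inverse-Gamma(5, 81/4)
obs 3: x=4 → posterior Inverse-Gamma(11/2, 153/4)
obs 4: x=-7/2 → posterior Inverse-Gamma(6, 315/8)
obs 5: x=2 → posterior Inverse-Gamma(13/2, 379/8)
obs 6: x=-1 → posterior Inverse-Gamma(7, 383/8)
obs 7: x=-3 → posterior Inverse-Gamma(15/2, 387/8)
obs 8: x=3/2 → posterior Inverse-Gamma(8, 109/2)
obs 9: x=5/2 → posterior Inverse-Gamma(17/2, 517/8)
obs 10: x=7 → posterior Inverse-Gamma(9, 841/8)
obs 11: x=-3/2 → posterior Inverse-Gamma(19/2, 421/4)
obs 12: x=5/2 → posterior Inverse-Gamma(10, 923/8)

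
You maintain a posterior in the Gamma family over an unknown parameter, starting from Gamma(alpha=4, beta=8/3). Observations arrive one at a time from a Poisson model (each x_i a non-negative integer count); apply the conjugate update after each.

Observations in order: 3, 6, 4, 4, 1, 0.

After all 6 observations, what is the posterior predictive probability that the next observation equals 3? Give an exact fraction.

736186633037972962957390883793666048/3630362123627258663193028251474330749

obs 1: x=3 → posterior Gamma(7, 11/3)
obs 2: x=6 → posterior Gamma(13, 14/3)
obs 3: x=4 → posterior Gamma(17, 17/3)
obs 4: x=4 → posterior Gamma(21, 20/3)
obs 5: x=1 → posterior Gamma(22, 23/3)
obs 6: x=0 → posterior Gamma(22, 26/3)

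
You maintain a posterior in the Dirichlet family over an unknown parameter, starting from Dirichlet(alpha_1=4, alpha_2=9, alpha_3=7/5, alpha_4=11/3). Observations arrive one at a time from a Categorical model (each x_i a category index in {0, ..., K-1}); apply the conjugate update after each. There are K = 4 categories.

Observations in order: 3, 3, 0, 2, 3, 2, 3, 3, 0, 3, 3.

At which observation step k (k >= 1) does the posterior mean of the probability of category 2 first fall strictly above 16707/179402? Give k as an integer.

obs 1: x=3 → posterior Dirichlet(4, 9, 7/5, 14/3)
obs 2: x=3 → posterior Dirichlet(4, 9, 7/5, 17/3)
obs 3: x=0 → posterior Dirichlet(5, 9, 7/5, 17/3)
obs 4: x=2 → posterior Dirichlet(5, 9, 12/5, 17/3)
obs 5: x=3 → posterior Dirichlet(5, 9, 12/5, 20/3)
obs 6: x=2 → posterior Dirichlet(5, 9, 17/5, 20/3)
obs 7: x=3 → posterior Dirichlet(5, 9, 17/5, 23/3)
obs 8: x=3 → posterior Dirichlet(5, 9, 17/5, 26/3)
obs 9: x=0 → posterior Dirichlet(6, 9, 17/5, 26/3)
obs 10: x=3 → posterior Dirichlet(6, 9, 17/5, 29/3)
obs 11: x=3 → posterior Dirichlet(6, 9, 17/5, 32/3)

k = 4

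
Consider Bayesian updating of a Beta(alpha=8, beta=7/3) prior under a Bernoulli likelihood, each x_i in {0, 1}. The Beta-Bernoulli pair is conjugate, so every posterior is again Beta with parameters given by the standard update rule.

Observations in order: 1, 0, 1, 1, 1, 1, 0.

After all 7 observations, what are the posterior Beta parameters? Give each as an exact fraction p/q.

obs 1: x=1 → posterior Beta(9, 7/3)
obs 2: x=0 → posterior Beta(9, 10/3)
obs 3: x=1 → posterior Beta(10, 10/3)
obs 4: x=1 → posterior Beta(11, 10/3)
obs 5: x=1 → posterior Beta(12, 10/3)
obs 6: x=1 → posterior Beta(13, 10/3)
obs 7: x=0 → posterior Beta(13, 13/3)

alpha=13, beta=13/3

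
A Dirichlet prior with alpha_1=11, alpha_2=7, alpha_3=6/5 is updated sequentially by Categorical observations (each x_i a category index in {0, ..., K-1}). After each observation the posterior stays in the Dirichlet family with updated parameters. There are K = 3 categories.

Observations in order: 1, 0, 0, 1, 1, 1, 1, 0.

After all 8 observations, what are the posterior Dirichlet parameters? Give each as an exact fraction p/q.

alpha_1=14, alpha_2=12, alpha_3=6/5

obs 1: x=1 → posterior Dirichlet(11, 8, 6/5)
obs 2: x=0 → posterior Dirichlet(12, 8, 6/5)
obs 3: x=0 → posterior Dirichlet(13, 8, 6/5)
obs 4: x=1 → posterior Dirichlet(13, 9, 6/5)
obs 5: x=1 → posterior Dirichlet(13, 10, 6/5)
obs 6: x=1 → posterior Dirichlet(13, 11, 6/5)
obs 7: x=1 → posterior Dirichlet(13, 12, 6/5)
obs 8: x=0 → posterior Dirichlet(14, 12, 6/5)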